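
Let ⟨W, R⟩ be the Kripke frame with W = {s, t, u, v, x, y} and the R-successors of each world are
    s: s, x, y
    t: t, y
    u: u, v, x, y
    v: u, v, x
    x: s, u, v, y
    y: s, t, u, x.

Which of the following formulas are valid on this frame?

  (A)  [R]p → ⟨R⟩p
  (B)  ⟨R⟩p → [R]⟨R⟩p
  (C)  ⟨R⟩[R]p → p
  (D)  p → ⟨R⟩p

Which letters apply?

R is not reflexive: not x R x.
R is symmetric: every R-edge is matched by its reverse.
R is not euclidean: u R v and u R y but not v R y.
R is serial: every world has an R-successor.
(A) axiom D: valid iff R is serial. R is serial — valid.
(B) ⟨R⟩p → [R]⟨R⟩p is axiom 5; it is valid on a frame exactly when R is euclidean. R is not euclidean, so not valid.
(C) ⟨R⟩[R]p → p (the dual of axiom B) characterises the symmetric frames. R is symmetric — valid.
(D) the dual of axiom T: valid iff R is reflexive. R is not reflexive — not valid.

A, C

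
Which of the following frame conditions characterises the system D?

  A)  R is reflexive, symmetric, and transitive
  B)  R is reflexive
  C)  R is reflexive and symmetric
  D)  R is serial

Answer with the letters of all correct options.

D

(A) this class determines S5, not D.
(B) this class determines T (= KT), not D.
(C) this class determines B (= KTB), not D.
(D) D is sound and complete for exactly this class.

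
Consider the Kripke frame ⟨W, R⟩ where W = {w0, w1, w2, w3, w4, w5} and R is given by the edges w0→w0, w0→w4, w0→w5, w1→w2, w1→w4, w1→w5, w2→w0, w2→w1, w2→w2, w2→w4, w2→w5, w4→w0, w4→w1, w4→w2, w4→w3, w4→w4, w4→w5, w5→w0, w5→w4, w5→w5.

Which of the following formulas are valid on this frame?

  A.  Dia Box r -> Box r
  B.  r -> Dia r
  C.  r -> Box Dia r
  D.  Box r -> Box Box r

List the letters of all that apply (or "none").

R is not reflexive: not w1 R w1.
R is not symmetric: w1 R w5 but not w5 R w1.
R is not transitive: w0 R w4 and w4 R w1 but not w0 R w1.
R is not euclidean: w1 R w5 and w1 R w2 but not w5 R w2.
(A) Dia Box r -> Box r is the dual of axiom 5, which corresponds to the euclidean property. R is not euclidean — not valid.
(B) r -> Dia r is the dual of axiom T, which corresponds to reflexivity. R is not reflexive — not valid.
(C) r -> Box Dia r (axiom B) characterises the symmetric frames. R is not symmetric — not valid.
(D) Box r -> Box Box r (axiom 4) characterises the transitive frames. R is not transitive — not valid.

none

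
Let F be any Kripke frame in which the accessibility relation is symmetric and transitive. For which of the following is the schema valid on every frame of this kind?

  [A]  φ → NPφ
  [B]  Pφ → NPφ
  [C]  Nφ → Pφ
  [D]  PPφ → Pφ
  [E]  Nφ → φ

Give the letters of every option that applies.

A, B, D

A symmetric transitive relation is euclidean (uRv and uRw give vRu by symmetry, then vRw by transitivity).
(A) φ → NPφ is axiom B; it is valid on a frame exactly when R is symmetric. Every such R is symmetric, so valid.
(B) Pφ → NPφ is axiom 5, which corresponds to the euclidean property. Every such R is euclidean — valid.
(C) Nφ → Pφ is axiom D; it is valid on a frame exactly when R is serial. Such an R need not be serial, so not valid.
(D) PPφ → Pφ (the dual of axiom 4) characterises the transitive frames. Every such R is transitive — valid.
(E) Nφ → φ is axiom T; it is valid on a frame exactly when R is reflexive. Such an R need not be reflexive, so not valid.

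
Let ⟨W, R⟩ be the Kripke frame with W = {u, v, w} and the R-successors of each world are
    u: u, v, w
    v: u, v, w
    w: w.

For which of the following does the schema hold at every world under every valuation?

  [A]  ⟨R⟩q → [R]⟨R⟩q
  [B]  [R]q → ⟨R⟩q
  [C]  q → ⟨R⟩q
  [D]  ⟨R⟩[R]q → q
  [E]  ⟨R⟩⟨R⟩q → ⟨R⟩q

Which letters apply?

B, C, E

R is reflexive: each world relates to itself.
R is not symmetric: u R w but not w R u.
R is transitive: R is closed under composition.
R is not euclidean: u R w and u R u but not w R u.
R is serial: every world has an R-successor.
(A) ⟨R⟩q → [R]⟨R⟩q (axiom 5) characterises the euclidean frames. R is not euclidean — not valid.
(B) [R]q → ⟨R⟩q (axiom D) characterises the serial frames. R is serial — valid.
(C) the dual of axiom T: valid iff R is reflexive. R is reflexive — valid.
(D) ⟨R⟩[R]q → q is the dual of axiom B; it is valid on a frame exactly when R is symmetric. R is not symmetric, so not valid.
(E) ⟨R⟩⟨R⟩q → ⟨R⟩q (the dual of axiom 4) characterises the transitive frames. R is transitive — valid.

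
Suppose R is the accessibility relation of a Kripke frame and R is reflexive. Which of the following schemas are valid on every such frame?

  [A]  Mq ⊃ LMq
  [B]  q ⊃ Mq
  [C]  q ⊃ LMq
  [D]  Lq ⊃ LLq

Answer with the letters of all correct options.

B

A reflexive relation is serial.
(A) Mq ⊃ LMq (axiom 5) characterises the euclidean frames. Such an R need not be euclidean — not valid.
(B) q ⊃ Mq is the dual of axiom T; it is valid on a frame exactly when R is reflexive. Every such R is reflexive, so valid.
(C) q ⊃ LMq (axiom B) characterises the symmetric frames. Such an R need not be symmetric — not valid.
(D) axiom 4: valid iff R is transitive. Such an R need not be transitive — not valid.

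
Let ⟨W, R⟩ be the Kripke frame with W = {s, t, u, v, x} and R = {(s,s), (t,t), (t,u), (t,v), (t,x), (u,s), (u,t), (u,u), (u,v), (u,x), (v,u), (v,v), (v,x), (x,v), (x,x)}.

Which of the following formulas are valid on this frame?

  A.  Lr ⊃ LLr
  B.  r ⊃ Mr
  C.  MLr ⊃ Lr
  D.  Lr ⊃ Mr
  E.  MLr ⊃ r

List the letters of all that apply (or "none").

R is reflexive: each world relates to itself.
R is not symmetric: t R v but not v R t.
R is not transitive: t R u and u R s but not t R s.
R is not euclidean: t R v and t R t but not v R t.
R is serial: every world has an R-successor.
(A) Lr ⊃ LLr is axiom 4, which corresponds to transitivity. R is not transitive — not valid.
(B) r ⊃ Mr is the dual of axiom T; it is valid on a frame exactly when R is reflexive. R is reflexive, so valid.
(C) MLr ⊃ Lr is the dual of axiom 5, which corresponds to the euclidean property. R is not euclidean — not valid.
(D) Lr ⊃ Mr is axiom D, which corresponds to seriality. R is serial — valid.
(E) MLr ⊃ r (the dual of axiom B) characterises the symmetric frames. R is not symmetric — not valid.

B, D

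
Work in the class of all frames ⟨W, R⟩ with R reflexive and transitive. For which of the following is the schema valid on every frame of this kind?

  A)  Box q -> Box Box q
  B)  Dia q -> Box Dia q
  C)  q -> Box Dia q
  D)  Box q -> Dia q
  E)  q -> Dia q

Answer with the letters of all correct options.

A, D, E

Reflexive relations are serial.
(A) Box q -> Box Box q is axiom 4, which corresponds to transitivity. Every such R is transitive — valid.
(B) Dia q -> Box Dia q is axiom 5; it is valid on a frame exactly when R is euclidean. Such an R need not be euclidean, so not valid.
(C) q -> Box Dia q is axiom B, which corresponds to symmetry. Such an R need not be symmetric — not valid.
(D) axiom D: valid iff R is serial. Every such R is serial — valid.
(E) q -> Dia q is the dual of axiom T; it is valid on a frame exactly when R is reflexive. Every such R is reflexive, so valid.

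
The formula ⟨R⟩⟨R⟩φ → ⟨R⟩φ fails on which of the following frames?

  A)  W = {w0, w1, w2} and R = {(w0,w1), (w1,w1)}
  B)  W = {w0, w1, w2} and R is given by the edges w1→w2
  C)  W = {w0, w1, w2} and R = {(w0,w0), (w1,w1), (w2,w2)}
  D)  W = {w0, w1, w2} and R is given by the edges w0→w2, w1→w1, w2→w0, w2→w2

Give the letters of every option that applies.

D

The schema ⟨R⟩⟨R⟩φ → ⟨R⟩φ is the dual of axiom 4; it is valid on a frame iff R is transitive.
(A) R is transitive (R is closed under composition), so the schema is valid here.
(B) R is transitive (R is closed under composition), so the schema is valid here.
(C) R is transitive (R is closed under composition), so the schema is valid here.
(D) R is not transitive (w0 R w2 and w2 R w0 but not w0 R w0), so the schema fails here.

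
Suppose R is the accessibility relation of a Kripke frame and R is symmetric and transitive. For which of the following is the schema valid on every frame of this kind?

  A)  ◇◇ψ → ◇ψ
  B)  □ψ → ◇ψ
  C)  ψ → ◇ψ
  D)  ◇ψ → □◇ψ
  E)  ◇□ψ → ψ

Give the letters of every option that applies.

A symmetric transitive relation is euclidean (uRv and uRw give vRu by symmetry, then vRw by transitivity).
(A) ◇◇ψ → ◇ψ (the dual of axiom 4) characterises the transitive frames. Every such R is transitive — valid.
(B) □ψ → ◇ψ is axiom D; it is valid on a frame exactly when R is serial. Such an R need not be serial, so not valid.
(C) the dual of axiom T: valid iff R is reflexive. Such an R need not be reflexive — not valid.
(D) ◇ψ → □◇ψ (axiom 5) characterises the euclidean frames. Every such R is euclidean — valid.
(E) ◇□ψ → ψ (the dual of axiom B) characterises the symmetric frames. Every such R is symmetric — valid.

A, D, E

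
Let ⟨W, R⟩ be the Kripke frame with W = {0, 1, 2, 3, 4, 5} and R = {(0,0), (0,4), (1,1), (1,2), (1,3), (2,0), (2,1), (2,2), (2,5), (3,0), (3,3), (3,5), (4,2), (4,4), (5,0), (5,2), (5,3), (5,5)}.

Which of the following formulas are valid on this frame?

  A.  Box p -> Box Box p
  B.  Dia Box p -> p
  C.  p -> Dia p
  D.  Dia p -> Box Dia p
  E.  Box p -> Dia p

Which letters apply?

C, E

R is reflexive: each world relates to itself.
R is not symmetric: 0 R 4 but not 4 R 0.
R is not transitive: 0 R 4 and 4 R 2 but not 0 R 2.
R is not euclidean: 0 R 4 and 0 R 0 but not 4 R 0.
R is serial: every world has an R-successor.
(A) Box p -> Box Box p is axiom 4; it is valid on a frame exactly when R is transitive. R is not transitive, so not valid.
(B) Dia Box p -> p is the dual of axiom B; it is valid on a frame exactly when R is symmetric. R is not symmetric, so not valid.
(C) p -> Dia p (the dual of axiom T) characterises the reflexive frames. R is reflexive — valid.
(D) axiom 5: valid iff R is euclidean. R is not euclidean — not valid.
(E) Box p -> Dia p is axiom D; it is valid on a frame exactly when R is serial. R is serial, so valid.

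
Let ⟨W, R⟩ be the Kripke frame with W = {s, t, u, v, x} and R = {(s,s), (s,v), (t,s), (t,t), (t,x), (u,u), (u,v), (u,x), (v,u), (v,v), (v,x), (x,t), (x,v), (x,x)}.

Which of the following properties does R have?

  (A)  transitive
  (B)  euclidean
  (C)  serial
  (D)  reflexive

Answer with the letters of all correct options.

C, D

(A) not transitive: s R v and v R u but not s R u.
(B) not euclidean: s R v and s R s but not v R s.
(C) serial: every world has an R-successor.
(D) reflexive: each world relates to itself.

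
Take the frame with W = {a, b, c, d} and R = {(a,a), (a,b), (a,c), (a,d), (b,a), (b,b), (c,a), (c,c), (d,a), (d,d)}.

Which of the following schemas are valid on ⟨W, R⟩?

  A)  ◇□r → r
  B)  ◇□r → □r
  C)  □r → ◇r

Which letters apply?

R is symmetric: every R-edge is matched by its reverse.
R is not euclidean: a R b and a R c but not b R c.
R is serial: every world has an R-successor.
(A) ◇□r → r is the dual of axiom B, which corresponds to symmetry. R is symmetric — valid.
(B) ◇□r → □r is the dual of axiom 5, which corresponds to the euclidean property. R is not euclidean — not valid.
(C) □r → ◇r (axiom D) characterises the serial frames. R is serial — valid.

A, C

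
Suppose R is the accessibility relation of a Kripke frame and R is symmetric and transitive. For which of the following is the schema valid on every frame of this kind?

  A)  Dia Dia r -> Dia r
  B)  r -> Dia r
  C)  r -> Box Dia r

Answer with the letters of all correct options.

A symmetric transitive relation is euclidean (uRv and uRw give vRu by symmetry, then vRw by transitivity).
(A) the dual of axiom 4: valid iff R is transitive. Every such R is transitive — valid.
(B) r -> Dia r is the dual of axiom T; it is valid on a frame exactly when R is reflexive. Such an R need not be reflexive, so not valid.
(C) r -> Box Dia r is axiom B, which corresponds to symmetry. Every such R is symmetric — valid.

A, C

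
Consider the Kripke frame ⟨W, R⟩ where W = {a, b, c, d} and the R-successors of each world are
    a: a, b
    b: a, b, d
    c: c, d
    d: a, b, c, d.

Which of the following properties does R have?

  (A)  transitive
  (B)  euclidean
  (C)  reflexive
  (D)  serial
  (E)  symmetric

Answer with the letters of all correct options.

C, D

(A) not transitive: a R b and b R d but not a R d.
(B) not euclidean: b R a and b R d but not a R d.
(C) reflexive: each world relates to itself.
(D) serial: every world has an R-successor.
(E) not symmetric: d R a but not a R d.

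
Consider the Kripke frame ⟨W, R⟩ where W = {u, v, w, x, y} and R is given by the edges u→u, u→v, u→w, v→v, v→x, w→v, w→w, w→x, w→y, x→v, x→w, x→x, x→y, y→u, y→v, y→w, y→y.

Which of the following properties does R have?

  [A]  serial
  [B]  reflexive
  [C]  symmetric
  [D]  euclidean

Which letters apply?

A, B

(A) serial: every world has an R-successor.
(B) reflexive: each world relates to itself.
(C) not symmetric: u R v but not v R u.
(D) not euclidean: u R v and u R u but not v R u.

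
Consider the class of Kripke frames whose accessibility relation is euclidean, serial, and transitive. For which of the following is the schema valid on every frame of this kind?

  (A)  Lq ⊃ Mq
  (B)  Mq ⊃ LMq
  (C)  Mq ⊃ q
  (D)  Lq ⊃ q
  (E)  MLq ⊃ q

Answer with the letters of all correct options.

A, B

(A) Lq ⊃ Mq is axiom D, which corresponds to seriality. Every such R is serial — valid.
(B) axiom 5: valid iff R is euclidean. Every such R is euclidean — valid.
(C) Mq ⊃ q is valid only on frames where every R-edge is a self-loop. Such an R need not be a subset of the identity — not valid.
(D) Lq ⊃ q is axiom T; it is valid on a frame exactly when R is reflexive. Such an R need not be reflexive, so not valid.
(E) MLq ⊃ q is the dual of axiom B, which corresponds to symmetry. Such an R need not be symmetric — not valid.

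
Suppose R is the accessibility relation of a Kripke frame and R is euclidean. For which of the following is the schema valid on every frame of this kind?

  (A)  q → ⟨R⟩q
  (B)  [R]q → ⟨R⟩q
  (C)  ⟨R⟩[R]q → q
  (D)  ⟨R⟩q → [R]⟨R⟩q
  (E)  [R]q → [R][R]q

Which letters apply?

(A) q → ⟨R⟩q is the dual of axiom T, which corresponds to reflexivity. Such an R need not be reflexive — not valid.
(B) axiom D: valid iff R is serial. Such an R need not be serial — not valid.
(C) the dual of axiom B: valid iff R is symmetric. Such an R need not be symmetric — not valid.
(D) ⟨R⟩q → [R]⟨R⟩q (axiom 5) characterises the euclidean frames. Every such R is euclidean — valid.
(E) axiom 4: valid iff R is transitive. Such an R need not be transitive — not valid.

D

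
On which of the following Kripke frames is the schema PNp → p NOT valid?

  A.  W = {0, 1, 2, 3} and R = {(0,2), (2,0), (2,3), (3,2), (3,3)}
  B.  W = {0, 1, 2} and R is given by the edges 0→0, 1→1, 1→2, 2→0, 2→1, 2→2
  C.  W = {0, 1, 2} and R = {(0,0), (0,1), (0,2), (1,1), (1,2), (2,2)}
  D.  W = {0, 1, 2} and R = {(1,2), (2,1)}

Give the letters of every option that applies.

The schema PNp → p is the dual of axiom B; it is valid on a frame iff R is symmetric.
(A) R is symmetric (every R-edge is matched by its reverse), so the schema is valid here.
(B) R is not symmetric (2 R 0 but not 0 R 2), so the schema fails here.
(C) R is not symmetric (0 R 1 but not 1 R 0), so the schema fails here.
(D) R is symmetric (every R-edge is matched by its reverse), so the schema is valid here.

B, C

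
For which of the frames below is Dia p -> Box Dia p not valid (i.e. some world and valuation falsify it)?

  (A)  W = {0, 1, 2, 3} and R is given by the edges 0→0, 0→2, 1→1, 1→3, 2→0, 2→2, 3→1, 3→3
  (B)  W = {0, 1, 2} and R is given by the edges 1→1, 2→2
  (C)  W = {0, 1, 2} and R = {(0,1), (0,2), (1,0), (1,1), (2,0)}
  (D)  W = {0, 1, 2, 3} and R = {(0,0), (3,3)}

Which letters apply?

The schema Dia p -> Box Dia p is axiom 5; it is valid on a frame iff R is euclidean.
(A) R is euclidean (any two R-successors of the same world are R-related), so the schema is valid here.
(B) R is euclidean (any two R-successors of the same world are R-related), so the schema is valid here.
(C) R is not euclidean (0 R 1 and 0 R 2 but not 1 R 2), so the schema fails here.
(D) R is euclidean (any two R-successors of the same world are R-related), so the schema is valid here.

C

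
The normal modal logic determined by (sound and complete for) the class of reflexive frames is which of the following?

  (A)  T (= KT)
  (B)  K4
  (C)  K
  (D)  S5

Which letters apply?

A

(A) T (= KT) is determined by exactly this class.
(B) K4 is determined by the class of transitive frames.
(C) K is determined by the class of arbitrary frames.
(D) S5 is determined by the class of reflexive, symmetric, and transitive frames.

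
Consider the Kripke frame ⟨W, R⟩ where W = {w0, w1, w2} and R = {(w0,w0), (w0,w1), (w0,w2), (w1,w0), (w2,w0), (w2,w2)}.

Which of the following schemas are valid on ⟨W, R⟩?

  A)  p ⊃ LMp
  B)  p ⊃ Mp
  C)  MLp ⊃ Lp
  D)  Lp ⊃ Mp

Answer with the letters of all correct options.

R is not reflexive: not w1 R w1.
R is symmetric: every R-edge is matched by its reverse.
R is not euclidean: w0 R w1 and w0 R w2 but not w1 R w2.
R is serial: every world has an R-successor.
(A) p ⊃ LMp is axiom B, which corresponds to symmetry. R is symmetric — valid.
(B) the dual of axiom T: valid iff R is reflexive. R is not reflexive — not valid.
(C) the dual of axiom 5: valid iff R is euclidean. R is not euclidean — not valid.
(D) Lp ⊃ Mp is axiom D; it is valid on a frame exactly when R is serial. R is serial, so valid.

A, D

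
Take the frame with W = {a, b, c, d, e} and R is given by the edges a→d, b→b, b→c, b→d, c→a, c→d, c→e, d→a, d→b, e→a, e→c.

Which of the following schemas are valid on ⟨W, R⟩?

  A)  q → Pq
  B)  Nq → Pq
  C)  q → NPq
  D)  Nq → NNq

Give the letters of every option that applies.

B

R is not reflexive: not a R a.
R is not symmetric: b R c but not c R b.
R is not transitive: a R d and d R a but not a R a.
R is serial: every world has an R-successor.
(A) the dual of axiom T: valid iff R is reflexive. R is not reflexive — not valid.
(B) Nq → Pq is axiom D, which corresponds to seriality. R is serial — valid.
(C) q → NPq is axiom B; it is valid on a frame exactly when R is symmetric. R is not symmetric, so not valid.
(D) Nq → NNq is axiom 4; it is valid on a frame exactly when R is transitive. R is not transitive, so not valid.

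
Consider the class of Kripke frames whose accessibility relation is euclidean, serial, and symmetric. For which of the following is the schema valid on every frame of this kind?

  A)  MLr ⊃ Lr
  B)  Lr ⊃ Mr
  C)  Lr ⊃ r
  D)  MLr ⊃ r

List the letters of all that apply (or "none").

A, B, C, D

Serial, symmetric and euclidean together give transitive (from symmetry + euclidean) and then reflexive; the relation is an equivalence.
(A) MLr ⊃ Lr (the dual of axiom 5) characterises the euclidean frames. Every such R is euclidean — valid.
(B) Lr ⊃ Mr (axiom D) characterises the serial frames. Every such R is serial — valid.
(C) Lr ⊃ r is axiom T, which corresponds to reflexivity. Every such R is reflexive — valid.
(D) MLr ⊃ r (the dual of axiom B) characterises the symmetric frames. Every such R is symmetric — valid.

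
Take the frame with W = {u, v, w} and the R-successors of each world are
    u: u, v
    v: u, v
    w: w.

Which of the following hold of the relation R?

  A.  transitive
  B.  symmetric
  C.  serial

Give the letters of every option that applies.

(A) transitive: R is closed under composition.
(B) symmetric: every R-edge is matched by its reverse.
(C) serial: every world has an R-successor.

A, B, C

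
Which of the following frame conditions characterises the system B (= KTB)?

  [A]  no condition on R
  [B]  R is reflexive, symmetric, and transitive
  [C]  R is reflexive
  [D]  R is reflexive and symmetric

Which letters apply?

D

(A) this class determines K, not B (= KTB).
(B) this class determines S5, not B (= KTB).
(C) this class determines T (= KT), not B (= KTB).
(D) B (= KTB) is sound and complete for exactly this class.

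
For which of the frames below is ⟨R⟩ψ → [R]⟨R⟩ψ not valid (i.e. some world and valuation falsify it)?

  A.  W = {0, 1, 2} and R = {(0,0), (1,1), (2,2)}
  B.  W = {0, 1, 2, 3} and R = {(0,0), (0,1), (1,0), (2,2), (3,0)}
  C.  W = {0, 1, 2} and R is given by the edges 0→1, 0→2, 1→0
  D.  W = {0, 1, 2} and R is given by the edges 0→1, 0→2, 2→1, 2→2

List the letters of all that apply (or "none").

B, C, D

The schema ⟨R⟩ψ → [R]⟨R⟩ψ is axiom 5; it is valid on a frame iff R is euclidean.
(A) R is euclidean (any two R-successors of the same world are R-related), so the schema is valid here.
(B) R is not euclidean (0 R 1 and 0 R 1 but not 1 R 1), so the schema fails here.
(C) R is not euclidean (0 R 1 and 0 R 2 but not 1 R 2), so the schema fails here.
(D) R is not euclidean (0 R 1 and 0 R 2 but not 1 R 2), so the schema fails here.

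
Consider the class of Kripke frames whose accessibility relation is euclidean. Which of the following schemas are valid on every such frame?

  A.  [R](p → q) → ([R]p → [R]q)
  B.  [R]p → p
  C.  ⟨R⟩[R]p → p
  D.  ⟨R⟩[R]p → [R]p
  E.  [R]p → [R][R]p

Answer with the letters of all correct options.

(A) [R](p → q) → ([R]p → [R]q) is axiom K, valid on every Kripke frame — valid.
(B) axiom T: valid iff R is reflexive. Such an R need not be reflexive — not valid.
(C) ⟨R⟩[R]p → p is the dual of axiom B, which corresponds to symmetry. Such an R need not be symmetric — not valid.
(D) the dual of axiom 5: valid iff R is euclidean. Every such R is euclidean — valid.
(E) [R]p → [R][R]p is axiom 4; it is valid on a frame exactly when R is transitive. Such an R need not be transitive, so not valid.

A, D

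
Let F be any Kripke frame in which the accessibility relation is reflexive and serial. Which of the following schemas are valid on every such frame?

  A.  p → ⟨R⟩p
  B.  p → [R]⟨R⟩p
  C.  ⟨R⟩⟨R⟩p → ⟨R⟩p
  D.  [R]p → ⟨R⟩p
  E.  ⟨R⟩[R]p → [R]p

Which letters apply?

A, D

(A) the dual of axiom T: valid iff R is reflexive. Every such R is reflexive — valid.
(B) p → [R]⟨R⟩p (axiom B) characterises the symmetric frames. Such an R need not be symmetric — not valid.
(C) ⟨R⟩⟨R⟩p → ⟨R⟩p is the dual of axiom 4, which corresponds to transitivity. Such an R need not be transitive — not valid.
(D) axiom D: valid iff R is serial. Every such R is serial — valid.
(E) ⟨R⟩[R]p → [R]p (the dual of axiom 5) characterises the euclidean frames. Such an R need not be euclidean — not valid.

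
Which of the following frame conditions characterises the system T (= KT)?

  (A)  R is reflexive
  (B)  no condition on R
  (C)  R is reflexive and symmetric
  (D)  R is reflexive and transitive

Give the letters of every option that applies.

A

(A) T (= KT) is sound and complete for exactly this class.
(B) this class determines K, not T (= KT).
(C) this class determines B (= KTB), not T (= KT).
(D) this class determines S4, not T (= KT).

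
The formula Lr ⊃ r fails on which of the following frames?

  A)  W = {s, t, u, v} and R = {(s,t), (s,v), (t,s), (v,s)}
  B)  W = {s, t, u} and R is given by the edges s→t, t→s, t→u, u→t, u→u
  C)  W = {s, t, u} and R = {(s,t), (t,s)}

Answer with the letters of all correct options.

A, B, C

The schema Lr ⊃ r is axiom T; it is valid on a frame iff R is reflexive.
(A) R is not reflexive (not s R s), so the schema fails here.
(B) R is not reflexive (not s R s), so the schema fails here.
(C) R is not reflexive (not s R s), so the schema fails here.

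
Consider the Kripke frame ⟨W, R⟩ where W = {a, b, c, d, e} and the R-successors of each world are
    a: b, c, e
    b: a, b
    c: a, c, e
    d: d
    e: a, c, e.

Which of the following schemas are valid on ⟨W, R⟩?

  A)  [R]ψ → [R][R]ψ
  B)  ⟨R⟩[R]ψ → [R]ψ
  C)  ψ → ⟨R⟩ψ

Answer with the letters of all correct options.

none

R is not reflexive: not a R a.
R is not transitive: a R b and b R a but not a R a.
R is not euclidean: a R b and a R c but not b R c.
(A) [R]ψ → [R][R]ψ is axiom 4; it is valid on a frame exactly when R is transitive. R is not transitive, so not valid.
(B) ⟨R⟩[R]ψ → [R]ψ is the dual of axiom 5, which corresponds to the euclidean property. R is not euclidean — not valid.
(C) ψ → ⟨R⟩ψ is the dual of axiom T; it is valid on a frame exactly when R is reflexive. R is not reflexive, so not valid.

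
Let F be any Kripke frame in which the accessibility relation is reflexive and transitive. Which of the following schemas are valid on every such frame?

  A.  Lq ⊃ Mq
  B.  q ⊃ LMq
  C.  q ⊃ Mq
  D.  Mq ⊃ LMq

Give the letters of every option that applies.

Reflexive relations are serial.
(A) Lq ⊃ Mq is axiom D; it is valid on a frame exactly when R is serial. Every such R is serial, so valid.
(B) q ⊃ LMq is axiom B, which corresponds to symmetry. Such an R need not be symmetric — not valid.
(C) q ⊃ Mq (the dual of axiom T) characterises the reflexive frames. Every such R is reflexive — valid.
(D) Mq ⊃ LMq is axiom 5; it is valid on a frame exactly when R is euclidean. Such an R need not be euclidean, so not valid.

A, C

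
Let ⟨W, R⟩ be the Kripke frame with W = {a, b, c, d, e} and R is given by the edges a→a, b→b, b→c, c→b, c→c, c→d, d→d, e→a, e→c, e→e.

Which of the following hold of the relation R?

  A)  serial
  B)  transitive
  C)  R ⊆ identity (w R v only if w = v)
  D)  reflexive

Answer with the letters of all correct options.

(A) serial: every world has an R-successor.
(B) not transitive: b R c and c R d but not b R d.
(C) not ⊆ identity: b R c with b ≠ c.
(D) reflexive: each world relates to itself.

A, D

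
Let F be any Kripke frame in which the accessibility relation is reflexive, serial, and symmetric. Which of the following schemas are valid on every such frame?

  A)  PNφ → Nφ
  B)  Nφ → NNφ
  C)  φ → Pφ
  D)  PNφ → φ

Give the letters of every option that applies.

C, D

(A) the dual of axiom 5: valid iff R is euclidean. Such an R need not be euclidean — not valid.
(B) axiom 4: valid iff R is transitive. Such an R need not be transitive — not valid.
(C) φ → Pφ (the dual of axiom T) characterises the reflexive frames. Every such R is reflexive — valid.
(D) PNφ → φ is the dual of axiom B; it is valid on a frame exactly when R is symmetric. Every such R is symmetric, so valid.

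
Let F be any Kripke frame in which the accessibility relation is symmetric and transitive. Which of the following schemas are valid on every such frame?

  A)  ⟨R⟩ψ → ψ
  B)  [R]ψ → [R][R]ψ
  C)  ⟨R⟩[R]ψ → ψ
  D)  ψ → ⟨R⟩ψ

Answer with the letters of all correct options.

A symmetric transitive relation is euclidean (uRv and uRw give vRu by symmetry, then vRw by transitivity).
(A) ⟨R⟩ψ → ψ is valid only on frames where every R-edge is a self-loop. Such an R need not be a subset of the identity — not valid.
(B) axiom 4: valid iff R is transitive. Every such R is transitive — valid.
(C) ⟨R⟩[R]ψ → ψ is the dual of axiom B, which corresponds to symmetry. Every such R is symmetric — valid.
(D) ψ → ⟨R⟩ψ (the dual of axiom T) characterises the reflexive frames. Such an R need not be reflexive — not valid.

B, C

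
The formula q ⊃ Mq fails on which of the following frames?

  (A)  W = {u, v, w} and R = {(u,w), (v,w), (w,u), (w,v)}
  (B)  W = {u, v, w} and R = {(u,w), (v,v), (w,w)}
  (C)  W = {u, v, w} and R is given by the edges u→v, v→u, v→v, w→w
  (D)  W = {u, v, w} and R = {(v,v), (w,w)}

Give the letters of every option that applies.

The schema q ⊃ Mq is the dual of axiom T; it is valid on a frame iff R is reflexive.
(A) R is not reflexive (not u R u), so the schema fails here.
(B) R is not reflexive (not u R u), so the schema fails here.
(C) R is not reflexive (not u R u), so the schema fails here.
(D) R is not reflexive (not u R u), so the schema fails here.

A, B, C, D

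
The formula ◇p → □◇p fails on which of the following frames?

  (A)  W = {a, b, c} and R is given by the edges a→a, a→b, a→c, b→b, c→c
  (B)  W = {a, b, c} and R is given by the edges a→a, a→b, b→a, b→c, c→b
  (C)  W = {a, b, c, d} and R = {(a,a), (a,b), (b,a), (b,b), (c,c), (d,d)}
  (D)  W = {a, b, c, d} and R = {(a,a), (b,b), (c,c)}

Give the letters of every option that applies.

A, B

The schema ◇p → □◇p is axiom 5; it is valid on a frame iff R is euclidean.
(A) R is not euclidean (a R b and a R a but not b R a), so the schema fails here.
(B) R is not euclidean (b R a and b R c but not a R c), so the schema fails here.
(C) R is euclidean (any two R-successors of the same world are R-related), so the schema is valid here.
(D) R is euclidean (any two R-successors of the same world are R-related), so the schema is valid here.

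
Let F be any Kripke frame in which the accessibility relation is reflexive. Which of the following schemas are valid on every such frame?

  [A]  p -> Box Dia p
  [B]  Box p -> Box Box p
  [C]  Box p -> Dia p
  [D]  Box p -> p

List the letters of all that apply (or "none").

C, D

A reflexive relation is serial.
(A) p -> Box Dia p (axiom B) characterises the symmetric frames. Such an R need not be symmetric — not valid.
(B) Box p -> Box Box p (axiom 4) characterises the transitive frames. Such an R need not be transitive — not valid.
(C) Box p -> Dia p is axiom D; it is valid on a frame exactly when R is serial. Every such R is serial, so valid.
(D) axiom T: valid iff R is reflexive. Every such R is reflexive — valid.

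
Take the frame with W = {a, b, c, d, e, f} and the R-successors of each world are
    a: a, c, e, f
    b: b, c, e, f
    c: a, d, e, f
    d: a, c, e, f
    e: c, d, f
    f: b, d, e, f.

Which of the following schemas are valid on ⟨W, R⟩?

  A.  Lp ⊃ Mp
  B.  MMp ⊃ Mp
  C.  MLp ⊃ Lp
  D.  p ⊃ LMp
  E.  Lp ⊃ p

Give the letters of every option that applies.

R is not reflexive: not c R c.
R is not symmetric: a R e but not e R a.
R is not transitive: a R c and c R d but not a R d.
R is not euclidean: a R e and a R a but not e R a.
R is serial: every world has an R-successor.
(A) Lp ⊃ Mp is axiom D, which corresponds to seriality. R is serial — valid.
(B) MMp ⊃ Mp is the dual of axiom 4, which corresponds to transitivity. R is not transitive — not valid.
(C) MLp ⊃ Lp (the dual of axiom 5) characterises the euclidean frames. R is not euclidean — not valid.
(D) p ⊃ LMp (axiom B) characterises the symmetric frames. R is not symmetric — not valid.
(E) Lp ⊃ p is axiom T; it is valid on a frame exactly when R is reflexive. R is not reflexive, so not valid.

A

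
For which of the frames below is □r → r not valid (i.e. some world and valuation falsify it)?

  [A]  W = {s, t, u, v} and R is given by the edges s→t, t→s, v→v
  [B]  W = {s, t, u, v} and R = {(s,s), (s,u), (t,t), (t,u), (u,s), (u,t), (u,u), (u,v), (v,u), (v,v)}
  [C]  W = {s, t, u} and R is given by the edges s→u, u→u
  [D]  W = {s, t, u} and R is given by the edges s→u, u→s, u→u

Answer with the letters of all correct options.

The schema □r → r is axiom T; it is valid on a frame iff R is reflexive.
(A) R is not reflexive (not s R s), so the schema fails here.
(B) R is reflexive (each world relates to itself), so the schema is valid here.
(C) R is not reflexive (not s R s), so the schema fails here.
(D) R is not reflexive (not s R s), so the schema fails here.

A, C, D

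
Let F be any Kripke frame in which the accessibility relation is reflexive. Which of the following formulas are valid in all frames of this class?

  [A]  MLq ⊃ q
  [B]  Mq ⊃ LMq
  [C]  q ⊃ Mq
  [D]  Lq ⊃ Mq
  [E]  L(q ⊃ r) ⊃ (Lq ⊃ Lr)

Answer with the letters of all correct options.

A reflexive relation is serial.
(A) MLq ⊃ q (the dual of axiom B) characterises the symmetric frames. Such an R need not be symmetric — not valid.
(B) Mq ⊃ LMq is axiom 5, which corresponds to the euclidean property. Such an R need not be euclidean — not valid.
(C) q ⊃ Mq is the dual of axiom T; it is valid on a frame exactly when R is reflexive. Every such R is reflexive, so valid.
(D) Lq ⊃ Mq is axiom D, which corresponds to seriality. Every such R is serial — valid.
(E) L(q ⊃ r) ⊃ (Lq ⊃ Lr) is the K axiom; it holds on all frames — valid.

C, D, E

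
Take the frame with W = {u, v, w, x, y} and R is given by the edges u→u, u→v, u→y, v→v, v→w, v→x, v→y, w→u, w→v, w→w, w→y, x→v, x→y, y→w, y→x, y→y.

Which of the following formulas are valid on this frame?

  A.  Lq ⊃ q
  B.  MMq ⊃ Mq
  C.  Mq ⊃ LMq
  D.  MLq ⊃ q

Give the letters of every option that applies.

R is not reflexive: not x R x.
R is not symmetric: u R v but not v R u.
R is not transitive: u R v and v R w but not u R w.
R is not euclidean: u R v and u R u but not v R u.
(A) Lq ⊃ q is axiom T, which corresponds to reflexivity. R is not reflexive — not valid.
(B) the dual of axiom 4: valid iff R is transitive. R is not transitive — not valid.
(C) Mq ⊃ LMq (axiom 5) characterises the euclidean frames. R is not euclidean — not valid.
(D) MLq ⊃ q is the dual of axiom B; it is valid on a frame exactly when R is symmetric. R is not symmetric, so not valid.

none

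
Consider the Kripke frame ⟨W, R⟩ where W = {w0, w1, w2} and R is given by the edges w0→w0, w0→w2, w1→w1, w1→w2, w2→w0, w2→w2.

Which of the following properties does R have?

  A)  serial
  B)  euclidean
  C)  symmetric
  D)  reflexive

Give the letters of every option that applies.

(A) serial: every world has an R-successor.
(B) not euclidean: w1 R w2 and w1 R w1 but not w2 R w1.
(C) not symmetric: w1 R w2 but not w2 R w1.
(D) reflexive: each world relates to itself.

A, D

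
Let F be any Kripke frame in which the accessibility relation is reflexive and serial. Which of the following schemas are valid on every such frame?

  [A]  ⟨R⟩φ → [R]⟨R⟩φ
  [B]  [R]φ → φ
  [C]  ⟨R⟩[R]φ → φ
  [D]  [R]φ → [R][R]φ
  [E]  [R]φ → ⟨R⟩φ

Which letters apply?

B, E

(A) ⟨R⟩φ → [R]⟨R⟩φ is axiom 5, which corresponds to the euclidean property. Such an R need not be euclidean — not valid.
(B) [R]φ → φ is axiom T; it is valid on a frame exactly when R is reflexive. Every such R is reflexive, so valid.
(C) ⟨R⟩[R]φ → φ is the dual of axiom B; it is valid on a frame exactly when R is symmetric. Such an R need not be symmetric, so not valid.
(D) [R]φ → [R][R]φ (axiom 4) characterises the transitive frames. Such an R need not be transitive — not valid.
(E) [R]φ → ⟨R⟩φ (axiom D) characterises the serial frames. Every such R is serial — valid.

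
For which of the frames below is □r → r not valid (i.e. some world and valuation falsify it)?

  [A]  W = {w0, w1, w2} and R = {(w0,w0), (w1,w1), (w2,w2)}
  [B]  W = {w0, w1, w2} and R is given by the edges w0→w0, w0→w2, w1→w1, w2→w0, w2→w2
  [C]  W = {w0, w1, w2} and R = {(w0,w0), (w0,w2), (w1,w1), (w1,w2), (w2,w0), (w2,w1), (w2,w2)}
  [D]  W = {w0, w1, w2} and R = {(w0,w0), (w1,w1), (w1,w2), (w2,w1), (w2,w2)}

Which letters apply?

none

The schema □r → r is axiom T; it is valid on a frame iff R is reflexive.
(A) R is reflexive (each world relates to itself), so the schema is valid here.
(B) R is reflexive (each world relates to itself), so the schema is valid here.
(C) R is reflexive (each world relates to itself), so the schema is valid here.
(D) R is reflexive (each world relates to itself), so the schema is valid here.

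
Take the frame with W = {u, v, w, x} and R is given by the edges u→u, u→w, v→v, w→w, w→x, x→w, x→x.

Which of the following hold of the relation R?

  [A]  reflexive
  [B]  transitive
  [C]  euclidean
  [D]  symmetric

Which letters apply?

(A) reflexive: each world relates to itself.
(B) not transitive: u R w and w R x but not u R x.
(C) not euclidean: u R w and u R u but not w R u.
(D) not symmetric: u R w but not w R u.

A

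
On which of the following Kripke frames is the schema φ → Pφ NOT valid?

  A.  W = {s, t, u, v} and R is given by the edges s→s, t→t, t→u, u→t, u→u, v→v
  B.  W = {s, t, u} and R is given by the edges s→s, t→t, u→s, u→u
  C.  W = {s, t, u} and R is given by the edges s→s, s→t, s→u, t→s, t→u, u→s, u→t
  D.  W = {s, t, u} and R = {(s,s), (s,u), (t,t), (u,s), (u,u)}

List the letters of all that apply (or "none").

C

The schema φ → Pφ is the dual of axiom T; it is valid on a frame iff R is reflexive.
(A) R is reflexive (each world relates to itself), so the schema is valid here.
(B) R is reflexive (each world relates to itself), so the schema is valid here.
(C) R is not reflexive (not t R t), so the schema fails here.
(D) R is reflexive (each world relates to itself), so the schema is valid here.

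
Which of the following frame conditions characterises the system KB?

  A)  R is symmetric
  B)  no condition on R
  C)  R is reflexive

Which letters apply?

A

(A) KB is sound and complete for exactly this class.
(B) this class determines K, not KB.
(C) this class determines T (= KT), not KB.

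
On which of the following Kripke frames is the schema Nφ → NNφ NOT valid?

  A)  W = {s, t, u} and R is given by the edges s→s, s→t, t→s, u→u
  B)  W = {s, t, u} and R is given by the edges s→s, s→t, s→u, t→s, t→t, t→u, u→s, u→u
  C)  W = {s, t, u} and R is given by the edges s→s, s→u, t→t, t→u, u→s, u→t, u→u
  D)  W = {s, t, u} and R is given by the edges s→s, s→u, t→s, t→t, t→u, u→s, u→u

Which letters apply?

The schema Nφ → NNφ is axiom 4; it is valid on a frame iff R is transitive.
(A) R is not transitive (t R s and s R t but not t R t), so the schema fails here.
(B) R is not transitive (u R s and s R t but not u R t), so the schema fails here.
(C) R is not transitive (s R u and u R t but not s R t), so the schema fails here.
(D) R is transitive (R is closed under composition), so the schema is valid here.

A, B, C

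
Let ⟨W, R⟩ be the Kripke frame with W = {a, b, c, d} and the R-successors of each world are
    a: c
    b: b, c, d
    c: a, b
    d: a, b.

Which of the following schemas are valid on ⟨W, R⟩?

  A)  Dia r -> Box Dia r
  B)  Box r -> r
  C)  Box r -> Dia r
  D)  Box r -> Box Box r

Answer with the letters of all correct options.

R is not reflexive: not a R a.
R is not transitive: a R c and c R a but not a R a.
R is not euclidean: b R c and b R d but not c R d.
R is serial: every world has an R-successor.
(A) Dia r -> Box Dia r (axiom 5) characterises the euclidean frames. R is not euclidean — not valid.
(B) Box r -> r is axiom T; it is valid on a frame exactly when R is reflexive. R is not reflexive, so not valid.
(C) Box r -> Dia r (axiom D) characterises the serial frames. R is serial — valid.
(D) Box r -> Box Box r is axiom 4; it is valid on a frame exactly when R is transitive. R is not transitive, so not valid.

C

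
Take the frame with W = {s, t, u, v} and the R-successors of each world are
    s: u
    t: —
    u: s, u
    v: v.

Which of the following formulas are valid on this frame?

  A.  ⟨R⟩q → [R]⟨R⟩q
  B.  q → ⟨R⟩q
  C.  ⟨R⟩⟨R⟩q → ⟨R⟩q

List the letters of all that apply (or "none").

none

R is not reflexive: not s R s.
R is not transitive: s R u and u R s but not s R s.
R is not euclidean: u R s and u R s but not s R s.
(A) ⟨R⟩q → [R]⟨R⟩q (axiom 5) characterises the euclidean frames. R is not euclidean — not valid.
(B) the dual of axiom T: valid iff R is reflexive. R is not reflexive — not valid.
(C) ⟨R⟩⟨R⟩q → ⟨R⟩q is the dual of axiom 4; it is valid on a frame exactly when R is transitive. R is not transitive, so not valid.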